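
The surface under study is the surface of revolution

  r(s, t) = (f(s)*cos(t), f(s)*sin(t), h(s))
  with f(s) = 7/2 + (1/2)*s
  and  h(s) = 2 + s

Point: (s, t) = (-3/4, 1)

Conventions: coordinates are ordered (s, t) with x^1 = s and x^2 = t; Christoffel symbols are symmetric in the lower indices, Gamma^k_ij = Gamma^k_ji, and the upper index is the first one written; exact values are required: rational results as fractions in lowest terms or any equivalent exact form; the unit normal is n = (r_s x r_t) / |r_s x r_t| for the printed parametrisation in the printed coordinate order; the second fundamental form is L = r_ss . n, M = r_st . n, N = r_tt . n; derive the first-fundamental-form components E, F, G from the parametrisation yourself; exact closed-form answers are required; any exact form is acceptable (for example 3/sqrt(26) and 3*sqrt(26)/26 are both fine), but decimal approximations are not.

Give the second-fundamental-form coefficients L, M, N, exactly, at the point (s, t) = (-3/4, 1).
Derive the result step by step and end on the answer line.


f = 25/8, f' = 1/2, f'' = 0, h' = 1, h'' = 0
E = 5/4, F = 0, G = 625/64; answer radicand W^2 = 5/4
unnormalised second-form numerators: l = 0, m = 0, n = 25/8; L = l/sqrt(5/4), and similarly M = m/sqrt(W^2), N = n/sqrt(W^2)

Answer: L = 0, M = 0, N = 5*sqrt(5)/4


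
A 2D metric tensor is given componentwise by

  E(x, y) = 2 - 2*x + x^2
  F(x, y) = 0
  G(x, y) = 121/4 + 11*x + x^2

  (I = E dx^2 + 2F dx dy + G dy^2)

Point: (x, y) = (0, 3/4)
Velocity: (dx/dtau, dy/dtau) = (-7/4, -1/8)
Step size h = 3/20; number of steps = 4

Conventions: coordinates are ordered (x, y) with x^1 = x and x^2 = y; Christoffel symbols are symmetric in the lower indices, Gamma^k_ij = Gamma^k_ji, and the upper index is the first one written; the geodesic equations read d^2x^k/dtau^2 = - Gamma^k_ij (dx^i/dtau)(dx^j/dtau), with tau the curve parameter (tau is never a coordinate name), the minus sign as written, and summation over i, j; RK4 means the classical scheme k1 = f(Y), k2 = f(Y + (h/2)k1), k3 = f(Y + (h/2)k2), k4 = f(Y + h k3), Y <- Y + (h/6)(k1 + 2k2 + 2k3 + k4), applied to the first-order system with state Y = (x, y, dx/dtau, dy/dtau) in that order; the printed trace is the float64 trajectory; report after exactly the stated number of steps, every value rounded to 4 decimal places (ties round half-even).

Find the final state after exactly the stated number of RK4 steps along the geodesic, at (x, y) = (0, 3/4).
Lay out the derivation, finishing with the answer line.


f(Y) = (dx/dtau, dy/dtau, -Gamma^x_ij Y'^i Y'^j, -Gamma^y_ij Y'^i Y'^j) with the Gammas evaluated at the stage position; h = 0.150000; intermediate values shown to 6 dp
step 0: x = 0.0000, y = 0.7500, dx/dtau = -1.7500, dy/dtau = -0.1250
step 1:
  k1: at (x, y) = (0.000000, 0.750000), (dx/dtau, dy/dtau) = (-1.750000, -0.125000); Gamma_xxx = -0.500000, Gamma_xxy = 0.000000, Gamma_xyy = -2.750000, Gamma_yxx = 0.000000, Gamma_yxy = 0.181818, Gamma_yyy = 0.000000; k1 = (-1.750000, -0.125000, 1.574219, -0.079545)
  k2: at (x, y) = (-0.131250, 0.740625), (dx/dtau, dy/dtau) = (-1.631934, -0.130966); Gamma_xxx = -0.496222, Gamma_xxy = 0.000000, Gamma_xyy = -2.354997, Gamma_yxx = 0.000000, Gamma_yxy = 0.186263, Gamma_yyy = 0.000000; k2 = (-1.631934, -0.130966, 1.361935, -0.079619)
  k3: at (x, y) = (-0.122395, 0.740178), (dx/dtau, dy/dtau) = (-1.647855, -0.130971); Gamma_xxx = -0.496685, Gamma_xxy = 0.000000, Gamma_xyy = -2.379713, Gamma_yxx = 0.000000, Gamma_yxy = 0.185956, Gamma_yyy = 0.000000; k3 = (-1.647855, -0.130971, 1.389533, -0.080267)
  k4: at (x, y) = (-0.247178, 0.730354), (dx/dtau, dy/dtau) = (-1.541570, -0.137040); Gamma_xxx = -0.488046, Gamma_xxy = 0.000000, Gamma_xyy = -2.055534, Gamma_yxx = 0.000000, Gamma_yxy = 0.190374, Gamma_yyy = 0.000000; k4 = (-1.541570, -0.137040, 1.198413, -0.080436)
  Y <- Y + (h/6)(k1 + 2k2 + 2k3 + k4): x = -0.2463, y = 0.7304, dx/dtau = -1.5431, dy/dtau = -0.1370
step 2:
  k1: at (x, y) = (-0.246279, 0.730352), (dx/dtau, dy/dtau) = (-1.543111, -0.136994); Gamma_xxx = -0.488122, Gamma_xxy = 0.000000, Gamma_xyy = -2.057692, Gamma_yxx = 0.000000, Gamma_yxy = 0.190341, Gamma_yyy = 0.000000; k1 = (-1.543111, -0.136994, 1.200929, -0.080475)
  k2: at (x, y) = (-0.362012, 0.720078), (dx/dtau, dy/dtau) = (-1.453041, -0.143029); Gamma_xxx = -0.477049, Gamma_xxy = 0.000000, Gamma_xyy = -1.799597, Gamma_yxx = 0.000000, Gamma_yxy = 0.194629, Gamma_yyy = 0.000000; k2 = (-1.453041, -0.143029, 1.044023, -0.080898)
  k3: at (x, y) = (-0.355257, 0.719625), (dx/dtau, dy/dtau) = (-1.464809, -0.143061); Gamma_xxx = -0.477755, Gamma_xxy = 0.000000, Gamma_xyy = -1.813623, Gamma_yxx = 0.000000, Gamma_yxy = 0.194373, Gamma_yyy = 0.000000; k3 = (-1.464809, -0.143061, 1.062220, -0.081465)
  k4: at (x, y) = (-0.466000, 0.708893), (dx/dtau, dy/dtau) = (-1.383778, -0.149214); Gamma_xxx = -0.465522, Gamma_xxy = 0.000000, Gamma_xyy = -1.598523, Gamma_yxx = 0.000000, Gamma_yxy = 0.198649, Gamma_yyy = 0.000000; k4 = (-1.383778, -0.149214, 0.926990, -0.082034)
  Y <- Y + (h/6)(k1 + 2k2 + 2k3 + k4): x = -0.4653, y = 0.7089, dx/dtau = -1.3846, dy/dtau = -0.1492
step 3:
  k1: at (x, y) = (-0.465343, 0.708892), (dx/dtau, dy/dtau) = (-1.384601, -0.149175); Gamma_xxx = -0.465598, Gamma_xxy = 0.000000, Gamma_xyy = -1.599710, Gamma_yxx = 0.000000, Gamma_yxy = 0.198623, Gamma_yyy = 0.000000; k1 = (-1.384601, -0.149175, 0.928205, -0.082050)
  k2: at (x, y) = (-0.569188, 0.697704), (dx/dtau, dy/dtau) = (-1.314985, -0.155328); Gamma_xxx = -0.453215, Gamma_xxy = 0.000000, Gamma_xyy = -1.424122, Gamma_yxx = 0.000000, Gamma_yxy = 0.202806, Gamma_yyy = 0.000000; k2 = (-1.314985, -0.155328, 0.818052, -0.082848)
  k3: at (x, y) = (-0.563967, 0.697243), (dx/dtau, dy/dtau) = (-1.323247, -0.155388); Gamma_xxx = -0.453851, Gamma_xxy = 0.000000, Gamma_xyy = -1.432397, Gamma_yxx = 0.000000, Gamma_yxy = 0.202592, Gamma_yyy = 0.000000; k3 = (-1.323247, -0.155388, 0.829271, -0.083313)
  k4: at (x, y) = (-0.663830, 0.685584), (dx/dtau, dy/dtau) = (-1.260210, -0.161672); Gamma_xxx = -0.441530, Gamma_xxy = 0.000000, Gamma_xyy = -1.283372, Gamma_yxx = 0.000000, Gamma_yxy = 0.206775, Gamma_yyy = 0.000000; k4 = (-1.260210, -0.161672, 0.734751, -0.084257)
  Y <- Y + (h/6)(k1 + 2k2 + 2k3 + k4): x = -0.6634, y = 0.6856, dx/dtau = -1.2607, dy/dtau = -0.1616
step 4:
  k1: at (x, y) = (-0.663375, 0.685585), (dx/dtau, dy/dtau) = (-1.260661, -0.161640); Gamma_xxx = -0.441586, Gamma_xxy = 0.000000, Gamma_xyy = -1.284008, Gamma_yxx = 0.000000, Gamma_yxy = 0.206756, Gamma_yyy = 0.000000; k1 = (-1.260661, -0.161640, 0.735346, -0.084263)
  k2: at (x, y) = (-0.757925, 0.673462), (dx/dtau, dy/dtau) = (-1.205510, -0.167960); Gamma_xxx = -0.429779, Gamma_xxy = 0.000000, Gamma_xyy = -1.159347, Gamma_yxx = 0.000000, Gamma_yxy = 0.210878, Gamma_yyy = 0.000000; k2 = (-1.205510, -0.167960, 0.657284, -0.085396)
  k3: at (x, y) = (-0.753789, 0.672988), (dx/dtau, dy/dtau) = (-1.211364, -0.168045); Gamma_xxx = -0.430296, Gamma_xxy = 0.000000, Gamma_xyy = -1.164493, Gamma_yxx = 0.000000, Gamma_yxy = 0.210694, Gamma_yyy = 0.000000; k3 = (-1.211364, -0.168045, 0.664302, -0.085780)
  k4: at (x, y) = (-0.845080, 0.660379), (dx/dtau, dy/dtau) = (-1.161015, -0.174507); Gamma_xxx = -0.418925, Gamma_xxy = 0.000000, Gamma_xyy = -1.056899, Gamma_yxx = 0.000000, Gamma_yxy = 0.214826, Gamma_yyy = 0.000000; k4 = (-1.161015, -0.174507, 0.596878, -0.087050)
  Y <- Y + (h/6)(k1 + 2k2 + 2k3 + k4): x = -0.8448, y = 0.6604, dx/dtau = -1.1613, dy/dtau = -0.1745

Answer: x = -0.8448, y = 0.6604, dx/dtau = -1.1613, dy/dtau = -0.1745


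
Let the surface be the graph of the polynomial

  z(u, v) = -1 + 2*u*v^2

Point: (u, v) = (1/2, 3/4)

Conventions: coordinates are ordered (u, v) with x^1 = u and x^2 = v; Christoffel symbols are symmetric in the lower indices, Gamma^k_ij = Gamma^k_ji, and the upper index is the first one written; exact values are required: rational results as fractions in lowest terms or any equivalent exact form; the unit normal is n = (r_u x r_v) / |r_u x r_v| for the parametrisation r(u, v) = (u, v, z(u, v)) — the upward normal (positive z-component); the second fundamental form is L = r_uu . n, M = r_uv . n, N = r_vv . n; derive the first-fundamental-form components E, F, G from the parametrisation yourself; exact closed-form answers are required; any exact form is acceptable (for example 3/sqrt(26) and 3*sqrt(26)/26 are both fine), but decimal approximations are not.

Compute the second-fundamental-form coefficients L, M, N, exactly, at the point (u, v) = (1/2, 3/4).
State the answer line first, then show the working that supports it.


Answer: L = 0, M = 24/17, N = 16/17

z_u = 9/8, z_v = 3/2, z_uu = 0, z_uv = 3, z_vv = 2
E = 145/64, F = 27/16, G = 13/4; answer radicand W^2 = 289/64
unnormalised second-form numerators: l = 0, m = 3, n = 2; L = l/sqrt(289/64), and similarly M = m/sqrt(W^2), N = n/sqrt(W^2)


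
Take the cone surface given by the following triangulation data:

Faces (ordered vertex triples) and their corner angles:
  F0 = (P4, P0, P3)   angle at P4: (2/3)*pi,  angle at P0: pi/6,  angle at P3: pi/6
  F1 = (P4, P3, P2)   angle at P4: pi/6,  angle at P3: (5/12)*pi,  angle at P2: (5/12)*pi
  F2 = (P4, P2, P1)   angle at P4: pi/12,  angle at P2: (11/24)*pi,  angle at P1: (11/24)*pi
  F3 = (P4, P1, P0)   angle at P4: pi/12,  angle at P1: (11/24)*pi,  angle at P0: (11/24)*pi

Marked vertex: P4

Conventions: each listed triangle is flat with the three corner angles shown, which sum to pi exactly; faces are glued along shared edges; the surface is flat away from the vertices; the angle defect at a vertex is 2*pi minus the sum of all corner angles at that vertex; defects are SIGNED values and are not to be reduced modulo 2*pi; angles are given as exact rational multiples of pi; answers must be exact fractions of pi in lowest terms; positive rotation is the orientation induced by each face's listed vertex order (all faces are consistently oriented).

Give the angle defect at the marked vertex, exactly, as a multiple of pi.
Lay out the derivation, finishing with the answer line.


Sum of corner angles at P4: pi
defect = 2*pi - pi

Answer: defect(P4) = pi


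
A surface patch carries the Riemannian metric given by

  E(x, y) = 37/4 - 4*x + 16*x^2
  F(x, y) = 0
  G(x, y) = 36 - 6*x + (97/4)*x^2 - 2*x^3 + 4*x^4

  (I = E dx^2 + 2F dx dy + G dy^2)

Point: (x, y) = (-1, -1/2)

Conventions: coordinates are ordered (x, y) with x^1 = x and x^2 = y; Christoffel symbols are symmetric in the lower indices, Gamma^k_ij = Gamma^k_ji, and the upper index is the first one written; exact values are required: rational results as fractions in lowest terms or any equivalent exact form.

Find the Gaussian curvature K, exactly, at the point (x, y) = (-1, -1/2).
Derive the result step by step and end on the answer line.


E = 117/4, F = 0, G = 289/4, EG - F^2 = 33813/16 at the point
E_x = -36, E_y = 0, F_x = 0, F_y = 0, G_x = -153/2, G_y = 0
E_yy = 0, F_xy = 0, G_xx = 217/2
Evaluate Brioschi's two determinant matrices M1, M2 and divide by (EG - F^2)^2.
M1 = [[-E_yy/2 + F_xy - G_xx/2, E_x/2, F_x - E_y/2], [F_y - G_x/2, E, F], [G_y/2, F, G]] = [[-217/4, -18, 0], [153/4, 117/4, 0], [0, 0, 289/4]]; det M1 = -4153797/64
M2 = [[0, E_y/2, G_x/2], [E_y/2, E, F], [G_x/2, F, G]] = [[0, 0, -153/4], [0, 117/4, 0], [-153/4, 0, 289/4]]; det M2 = -2738853/64
det M1 - det M2 = -44217/2; K = -44217/2 / (33813/16)^2 = -128/25857

Answer: K = -128/25857


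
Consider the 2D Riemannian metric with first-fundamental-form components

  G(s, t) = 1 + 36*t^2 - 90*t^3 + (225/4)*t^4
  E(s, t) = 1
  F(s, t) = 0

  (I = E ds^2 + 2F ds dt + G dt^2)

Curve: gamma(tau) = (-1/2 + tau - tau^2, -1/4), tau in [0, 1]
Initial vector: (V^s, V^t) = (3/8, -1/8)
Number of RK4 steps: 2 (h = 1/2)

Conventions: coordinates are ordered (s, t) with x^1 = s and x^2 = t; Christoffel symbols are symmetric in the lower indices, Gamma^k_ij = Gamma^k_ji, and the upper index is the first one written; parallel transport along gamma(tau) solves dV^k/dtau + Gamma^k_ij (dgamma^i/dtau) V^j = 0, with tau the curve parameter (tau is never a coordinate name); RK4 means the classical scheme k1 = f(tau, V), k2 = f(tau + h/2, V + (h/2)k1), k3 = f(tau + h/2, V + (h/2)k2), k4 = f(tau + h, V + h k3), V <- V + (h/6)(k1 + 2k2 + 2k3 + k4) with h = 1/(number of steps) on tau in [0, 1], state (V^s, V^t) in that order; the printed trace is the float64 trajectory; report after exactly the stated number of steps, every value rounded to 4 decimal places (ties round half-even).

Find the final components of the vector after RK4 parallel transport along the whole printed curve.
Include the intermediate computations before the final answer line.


gamma'(tau) = (1 - 2*tau, 0); f(tau, V)^k = -Gamma^k_ij(gamma(tau)) gamma'^i(tau) V^j; h = 1/2; intermediate values shown to 6 dp
curve data and Christoffel symbols at the stage parameters:
  tau = 0.000000: gamma = (-0.500000, -0.250000), gamma' = (1.000000, 0.000000); Gamma_sss = 0.000000, Gamma_sst = 0.000000, Gamma_stt = 0.000000, Gamma_tss = 0.000000, Gamma_tst = 0.000000, Gamma_ttt = -3.936711
  tau = 0.250000: gamma = (-0.312500, -0.250000), gamma' = (0.500000, 0.000000); Gamma_sss = 0.000000, Gamma_sst = 0.000000, Gamma_stt = 0.000000, Gamma_tss = 0.000000, Gamma_tst = 0.000000, Gamma_ttt = -3.936711
  tau = 0.500000: gamma = (-0.250000, -0.250000), gamma' = (0.000000, 0.000000); Gamma_sss = 0.000000, Gamma_sst = 0.000000, Gamma_stt = 0.000000, Gamma_tss = 0.000000, Gamma_tst = 0.000000, Gamma_ttt = -3.936711
  tau = 0.750000: gamma = (-0.312500, -0.250000), gamma' = (-0.500000, 0.000000); Gamma_sss = 0.000000, Gamma_sst = 0.000000, Gamma_stt = 0.000000, Gamma_tss = 0.000000, Gamma_tst = 0.000000, Gamma_ttt = -3.936711
  tau = 1.000000: gamma = (-0.500000, -0.250000), gamma' = (-1.000000, 0.000000); Gamma_sss = 0.000000, Gamma_sst = 0.000000, Gamma_stt = 0.000000, Gamma_tss = 0.000000, Gamma_tst = 0.000000, Gamma_ttt = -3.936711
step 0: V^s = 0.3750, V^t = -0.1250
step 1: k1 = (0.000000, 0.000000), k2 = (0.000000, 0.000000), k3 = (0.000000, 0.000000), k4 = (0.000000, 0.000000); V <- V + (h/6)(k1 + 2k2 + 2k3 + k4): V^s = 0.3750, V^t = -0.1250
step 2: k1 = (0.000000, 0.000000), k2 = (0.000000, 0.000000), k3 = (0.000000, 0.000000), k4 = (0.000000, 0.000000); V <- V + (h/6)(k1 + 2k2 + 2k3 + k4): V^s = 0.3750, V^t = -0.1250

Answer: V^s = 0.3750, V^t = -0.1250


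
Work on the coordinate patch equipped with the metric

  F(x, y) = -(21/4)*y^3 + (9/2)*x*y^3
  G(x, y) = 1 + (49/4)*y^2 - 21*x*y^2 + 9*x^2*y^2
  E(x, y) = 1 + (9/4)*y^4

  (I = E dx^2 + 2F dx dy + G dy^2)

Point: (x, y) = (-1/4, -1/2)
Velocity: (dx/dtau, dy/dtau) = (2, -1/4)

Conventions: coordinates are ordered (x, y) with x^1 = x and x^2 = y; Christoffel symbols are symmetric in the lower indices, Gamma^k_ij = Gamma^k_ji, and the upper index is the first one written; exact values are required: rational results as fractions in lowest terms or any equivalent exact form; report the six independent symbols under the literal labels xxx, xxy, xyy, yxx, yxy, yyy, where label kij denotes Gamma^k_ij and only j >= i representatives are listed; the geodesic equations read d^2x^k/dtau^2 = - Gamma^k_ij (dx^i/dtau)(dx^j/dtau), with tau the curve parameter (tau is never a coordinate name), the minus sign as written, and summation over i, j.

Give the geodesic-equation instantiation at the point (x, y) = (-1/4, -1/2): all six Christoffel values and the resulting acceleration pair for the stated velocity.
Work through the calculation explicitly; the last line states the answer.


E = 73/64, F = 51/64, G = 353/64 at the point
E_x = 0, E_y = -9/8, F_x = -9/16, F_y = -153/32, G_x = -51/8, G_y = -289/16
EG - F^2 = 181/32;  g^inv = (32/181) * [[353/64, -51/64], [-51/64, 73/64]]
first-kind symbols [ij,l] = (1/2)(d_i g_jl + d_j g_il - d_l g_ij): [xx,x] = E_x/2 = 0, [xx,y] = F_x - E_y/2 = 0, [xy,x] = E_y/2 = -9/16, [xy,y] = G_x/2 = -51/16, [yy,x] = F_y - G_x/2 = -51/32, [yy,y] = G_y/2 = -289/32
Gamma^x_ij = (G*[ij,x] - F*[ij,y])/(EG - F^2), Gamma^y_ij = (E*[ij,y] - F*[ij,x])/(EG - F^2)
Gamma_xxx = 0, Gamma_xxy = -18/181, Gamma_xyy = -51/181, Gamma_yxx = 0, Gamma_yxy = -102/181, Gamma_yyy = -289/181
d^2x/dtau^2 = -(Gamma_xxx*(2)^2 + 2*Gamma_xxy*(2)*(-1/4) + Gamma_xyy*(-1/4)^2) = -237/2896
d^2y/dtau^2 = -(Gamma_yxx*(2)^2 + 2*Gamma_yxy*(2)*(-1/4) + Gamma_yyy*(-1/4)^2) = -1343/2896

Answer: Gamma_xxx = 0, Gamma_xxy = -18/181, Gamma_xyy = -51/181, Gamma_yxx = 0, Gamma_yxy = -102/181, Gamma_yyy = -289/181; accelerations (d^2x/dtau^2, d^2y/dtau^2) = (-237/2896, -1343/2896)


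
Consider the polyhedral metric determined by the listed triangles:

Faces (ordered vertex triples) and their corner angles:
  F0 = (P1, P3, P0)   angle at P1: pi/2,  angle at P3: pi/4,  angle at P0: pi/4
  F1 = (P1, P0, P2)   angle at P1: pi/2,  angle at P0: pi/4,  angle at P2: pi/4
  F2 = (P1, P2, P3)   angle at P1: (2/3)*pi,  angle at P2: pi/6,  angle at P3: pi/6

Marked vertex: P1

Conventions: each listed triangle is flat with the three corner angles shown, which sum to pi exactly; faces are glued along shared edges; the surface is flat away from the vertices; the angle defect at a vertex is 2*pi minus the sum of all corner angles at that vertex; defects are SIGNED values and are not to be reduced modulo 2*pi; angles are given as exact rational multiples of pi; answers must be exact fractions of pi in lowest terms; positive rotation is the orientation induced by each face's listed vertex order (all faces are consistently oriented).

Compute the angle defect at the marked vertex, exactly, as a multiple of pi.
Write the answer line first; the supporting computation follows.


Answer: defect(P1) = pi/3

Sum of corner angles at P1: (5/3)*pi
defect = 2*pi - (5/3)*pi


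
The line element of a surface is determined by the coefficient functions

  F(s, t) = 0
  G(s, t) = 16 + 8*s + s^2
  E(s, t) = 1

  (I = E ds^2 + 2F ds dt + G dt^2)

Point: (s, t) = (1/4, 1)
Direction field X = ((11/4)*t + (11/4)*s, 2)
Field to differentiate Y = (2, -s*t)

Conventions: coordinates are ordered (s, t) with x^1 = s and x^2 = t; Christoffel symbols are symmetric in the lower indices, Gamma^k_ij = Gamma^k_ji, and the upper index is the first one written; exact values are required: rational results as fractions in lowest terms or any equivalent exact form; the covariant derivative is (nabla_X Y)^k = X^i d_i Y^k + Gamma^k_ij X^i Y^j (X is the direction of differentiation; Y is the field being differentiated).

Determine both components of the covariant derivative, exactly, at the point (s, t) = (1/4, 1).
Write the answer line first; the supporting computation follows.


Answer: (nabla_X Y)^s = 17/8, (nabla_X Y)^t = -435/136

E = 1, F = 0, G = 289/16 at the point
E_s = 0, E_t = 0, F_s = 0, F_t = 0, G_s = 17/2, G_t = 0
EG - F^2 = 289/16;  g^inv = (16/289) * [[289/16, 0], [0, 1]]
first-kind symbols [ij,l] = (1/2)(d_i g_jl + d_j g_il - d_l g_ij): [ss,s] = E_s/2 = 0, [ss,t] = F_s - E_t/2 = 0, [st,s] = E_t/2 = 0, [st,t] = G_s/2 = 17/4, [tt,s] = F_t - G_s/2 = -17/4, [tt,t] = G_t/2 = 0
Gamma^s_ij = (G*[ij,s] - F*[ij,t])/(EG - F^2), Gamma^t_ij = (E*[ij,t] - F*[ij,s])/(EG - F^2)
Gamma_sss = 0, Gamma_sst = 0, Gamma_stt = -17/4, Gamma_tss = 0, Gamma_tst = 4/17, Gamma_ttt = 0
X = (55/16, 2), Y = (2, -1/4) at the point


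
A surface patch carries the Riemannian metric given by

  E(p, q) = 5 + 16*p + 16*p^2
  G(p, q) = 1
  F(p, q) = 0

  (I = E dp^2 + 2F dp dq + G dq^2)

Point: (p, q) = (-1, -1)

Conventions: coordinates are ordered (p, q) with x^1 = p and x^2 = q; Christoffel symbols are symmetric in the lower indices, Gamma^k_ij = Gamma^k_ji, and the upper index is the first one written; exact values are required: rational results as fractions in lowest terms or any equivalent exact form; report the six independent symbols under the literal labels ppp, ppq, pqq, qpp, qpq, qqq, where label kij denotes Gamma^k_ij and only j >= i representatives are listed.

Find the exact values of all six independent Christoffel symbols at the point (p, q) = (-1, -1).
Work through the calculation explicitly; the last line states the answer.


E = 5, F = 0, G = 1 at the point
E_p = -16, E_q = 0, F_p = 0, F_q = 0, G_p = 0, G_q = 0
EG - F^2 = 5;  g^inv = (1/5) * [[1, 0], [0, 5]]
first-kind symbols [ij,l] = (1/2)(d_i g_jl + d_j g_il - d_l g_ij): [pp,p] = E_p/2 = -8, [pp,q] = F_p - E_q/2 = 0, [pq,p] = E_q/2 = 0, [pq,q] = G_p/2 = 0, [qq,p] = F_q - G_p/2 = 0, [qq,q] = G_q/2 = 0
Gamma^p_ij = (G*[ij,p] - F*[ij,q])/(EG - F^2), Gamma^q_ij = (E*[ij,q] - F*[ij,p])/(EG - F^2)

Answer: Gamma_ppp = -8/5, Gamma_ppq = 0, Gamma_pqq = 0, Gamma_qpp = 0, Gamma_qpq = 0, Gamma_qqq = 0


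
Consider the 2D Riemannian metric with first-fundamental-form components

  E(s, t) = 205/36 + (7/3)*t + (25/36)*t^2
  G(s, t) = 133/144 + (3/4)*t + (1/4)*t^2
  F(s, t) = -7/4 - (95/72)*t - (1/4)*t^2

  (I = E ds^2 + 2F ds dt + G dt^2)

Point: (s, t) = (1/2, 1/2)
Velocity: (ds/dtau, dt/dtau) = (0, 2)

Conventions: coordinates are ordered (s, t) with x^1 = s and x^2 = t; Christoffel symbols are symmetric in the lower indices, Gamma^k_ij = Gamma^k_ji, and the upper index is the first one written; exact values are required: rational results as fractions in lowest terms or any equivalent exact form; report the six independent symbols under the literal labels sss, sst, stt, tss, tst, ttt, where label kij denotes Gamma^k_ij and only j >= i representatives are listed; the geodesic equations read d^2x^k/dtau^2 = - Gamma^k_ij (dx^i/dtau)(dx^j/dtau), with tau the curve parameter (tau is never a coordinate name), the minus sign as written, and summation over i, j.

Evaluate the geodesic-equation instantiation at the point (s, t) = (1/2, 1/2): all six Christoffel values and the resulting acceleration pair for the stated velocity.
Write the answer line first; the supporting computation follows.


Answer: Gamma_sss = -19402/17953, Gamma_sst = 10682/17953, Gamma_stt = -4666/17953, Gamma_tss = -110417/35906, Gamma_tst = 19402/17953, Gamma_ttt = -1880/17953; accelerations (d^2s/dtau^2, d^2t/dtau^2) = (18664/17953, 7520/17953)

E = 1013/144, F = -89/36, G = 49/36 at the point
E_s = 0, E_t = 109/36, F_s = 0, F_t = -113/72, G_s = 0, G_t = 1
EG - F^2 = 17953/5184;  g^inv = (5184/17953) * [[49/36, 89/36], [89/36, 1013/144]]
first-kind symbols [ij,l] = (1/2)(d_i g_jl + d_j g_il - d_l g_ij): [ss,s] = E_s/2 = 0, [ss,t] = F_s - E_t/2 = -109/72, [st,s] = E_t/2 = 109/72, [st,t] = G_s/2 = 0, [tt,s] = F_t - G_s/2 = -113/72, [tt,t] = G_t/2 = 1/2
Gamma^s_ij = (G*[ij,s] - F*[ij,t])/(EG - F^2), Gamma^t_ij = (E*[ij,t] - F*[ij,s])/(EG - F^2)
Gamma_sss = -19402/17953, Gamma_sst = 10682/17953, Gamma_stt = -4666/17953, Gamma_tss = -110417/35906, Gamma_tst = 19402/17953, Gamma_ttt = -1880/17953
d^2s/dtau^2 = -(Gamma_sss*(0)^2 + 2*Gamma_sst*(0)*(2) + Gamma_stt*(2)^2) = 18664/17953
d^2t/dtau^2 = -(Gamma_tss*(0)^2 + 2*Gamma_tst*(0)*(2) + Gamma_ttt*(2)^2) = 7520/17953


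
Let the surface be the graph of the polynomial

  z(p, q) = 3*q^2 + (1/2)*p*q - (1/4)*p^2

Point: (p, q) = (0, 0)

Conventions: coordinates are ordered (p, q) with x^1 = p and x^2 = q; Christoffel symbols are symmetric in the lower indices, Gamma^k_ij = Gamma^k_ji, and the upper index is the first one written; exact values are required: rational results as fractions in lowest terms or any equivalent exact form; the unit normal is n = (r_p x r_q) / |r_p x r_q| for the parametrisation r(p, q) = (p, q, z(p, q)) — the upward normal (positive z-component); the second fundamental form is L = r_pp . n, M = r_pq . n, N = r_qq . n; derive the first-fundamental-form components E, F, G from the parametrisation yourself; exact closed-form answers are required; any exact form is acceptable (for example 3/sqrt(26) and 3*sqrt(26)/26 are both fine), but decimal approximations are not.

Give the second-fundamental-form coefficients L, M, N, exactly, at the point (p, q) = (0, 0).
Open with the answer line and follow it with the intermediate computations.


Answer: L = -1/2, M = 1/2, N = 6

z_p = 0, z_q = 0, z_pp = -1/2, z_pq = 1/2, z_qq = 6
E = 1, F = 0, G = 1; answer radicand W^2 = 1
unnormalised second-form numerators: l = -1/2, m = 1/2, n = 6; L = l/sqrt(1), and similarly M = m/sqrt(W^2), N = n/sqrt(W^2)


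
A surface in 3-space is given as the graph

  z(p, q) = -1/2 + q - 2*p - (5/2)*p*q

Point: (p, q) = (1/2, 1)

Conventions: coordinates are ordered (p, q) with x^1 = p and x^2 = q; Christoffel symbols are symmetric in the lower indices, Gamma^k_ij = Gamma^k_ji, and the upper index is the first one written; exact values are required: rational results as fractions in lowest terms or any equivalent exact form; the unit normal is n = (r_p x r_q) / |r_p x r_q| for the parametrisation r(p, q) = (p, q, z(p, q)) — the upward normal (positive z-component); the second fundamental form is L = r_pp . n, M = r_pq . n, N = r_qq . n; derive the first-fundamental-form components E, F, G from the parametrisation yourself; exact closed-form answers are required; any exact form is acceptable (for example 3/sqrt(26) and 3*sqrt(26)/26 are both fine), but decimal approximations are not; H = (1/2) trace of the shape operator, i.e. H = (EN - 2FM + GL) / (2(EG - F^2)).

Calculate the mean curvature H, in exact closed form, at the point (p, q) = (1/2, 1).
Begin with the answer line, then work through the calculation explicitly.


Answer: H = 180*sqrt(341)/116281

z_p = -9/2, z_q = -1/4, z_pp = 0, z_pq = -5/2, z_qq = 0
E = 85/4, F = 9/8, G = 17/16; answer radicand W^2 = 341/16
unnormalised second-form numerators: l = 0, m = -5/2, n = 0; L = l/sqrt(341/16), and similarly M = m/sqrt(W^2), N = n/sqrt(W^2)
H = (E*n - 2*F*m + G*l) / (2*(EG - F^2)*sqrt(W^2)); E*n - 2*F*m + G*l = 45/8, EG - F^2 = 341/16, so H = (45/341)/sqrt(341/16)


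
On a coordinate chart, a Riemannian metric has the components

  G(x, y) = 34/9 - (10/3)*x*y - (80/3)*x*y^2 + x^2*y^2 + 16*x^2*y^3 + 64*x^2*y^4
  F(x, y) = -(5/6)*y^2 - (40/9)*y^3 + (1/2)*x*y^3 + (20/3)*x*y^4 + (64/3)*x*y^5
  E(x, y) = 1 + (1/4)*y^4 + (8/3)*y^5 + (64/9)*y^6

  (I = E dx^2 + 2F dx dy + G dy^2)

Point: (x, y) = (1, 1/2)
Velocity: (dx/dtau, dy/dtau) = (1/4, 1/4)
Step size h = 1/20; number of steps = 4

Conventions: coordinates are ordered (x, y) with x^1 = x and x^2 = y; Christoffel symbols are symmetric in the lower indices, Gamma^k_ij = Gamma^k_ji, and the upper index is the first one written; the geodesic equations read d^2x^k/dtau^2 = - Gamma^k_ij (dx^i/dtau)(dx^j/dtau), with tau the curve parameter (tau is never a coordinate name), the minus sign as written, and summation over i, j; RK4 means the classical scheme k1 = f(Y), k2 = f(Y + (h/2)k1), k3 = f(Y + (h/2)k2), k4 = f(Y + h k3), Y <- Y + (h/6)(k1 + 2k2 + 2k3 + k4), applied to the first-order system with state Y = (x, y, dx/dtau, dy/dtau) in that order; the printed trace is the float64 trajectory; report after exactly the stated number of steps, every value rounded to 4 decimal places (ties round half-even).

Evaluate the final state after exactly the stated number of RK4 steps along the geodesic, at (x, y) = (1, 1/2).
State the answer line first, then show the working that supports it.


Answer: x = 1.0466, y = 0.5432, dx/dtau = 0.2197, dy/dtau = 0.1865

f(Y) = (dx/dtau, dy/dtau, -Gamma^x_ij Y'^i Y'^j, -Gamma^y_ij Y'^i Y'^j) with the Gammas evaluated at the stage position; h = 0.050000; intermediate values shown to 6 dp
step 0: x = 1.0000, y = 0.5000, dx/dtau = 0.2500, dy/dtau = 0.2500
step 1:
  k1: at (x, y) = (1.000000, 0.500000), (dx/dtau, dy/dtau) = (0.250000, 0.250000); Gamma_xxx = 0.000000, Gamma_xxy = 0.601641, Gamma_xyy = 2.165907, Gamma_yxx = 0.000000, Gamma_yxy = 1.093892, Gamma_yyy = 3.938013; k1 = (0.250000, 0.250000, -0.210574, -0.382862)
  k2: at (x, y) = (1.006250, 0.506250), (dx/dtau, dy/dtau) = (0.244736, 0.240428); Gamma_xxx = 0.000000, Gamma_xxy = 0.592621, Gamma_xyy = 2.122601, Gamma_yxx = 0.000000, Gamma_yxy = 1.132253, Gamma_yyy = 4.055407; k2 = (0.244736, 0.240428, -0.192440, -0.367673)
  k3: at (x, y) = (1.006118, 0.506011), (dx/dtau, dy/dtau) = (0.245189, 0.240808); Gamma_xxx = 0.000000, Gamma_xxy = 0.592846, Gamma_xyy = 2.124043, Gamma_yxx = 0.000000, Gamma_yxy = 1.130982, Gamma_yyy = 4.052069; k3 = (0.245189, 0.240808, -0.193178, -0.368528)
  k4: at (x, y) = (1.012259, 0.512040), (dx/dtau, dy/dtau) = (0.240341, 0.231574); Gamma_xxx = 0.000000, Gamma_xxy = 0.582906, Gamma_xyy = 2.078594, Gamma_yxx = 0.000000, Gamma_yxy = 1.161838, Gamma_yyy = 4.143016; k4 = (0.240341, 0.231574, -0.176353, -0.351503)
  Y <- Y + (h/6)(k1 + 2k2 + 2k3 + k4): x = 1.0123, y = 0.5120, dx/dtau = 0.2403, dy/dtau = 0.2316
step 2:
  k1: at (x, y) = (1.012252, 0.512034), (dx/dtau, dy/dtau) = (0.240349, 0.231610); Gamma_xxx = 0.000000, Gamma_xxy = 0.582919, Gamma_xyy = 2.078649, Gamma_yxx = 0.000000, Gamma_yxy = 1.161806, Gamma_yyy = 4.142922; k1 = (0.240349, 0.231610, -0.176405, -0.351589)
  k2: at (x, y) = (1.018260, 0.517824), (dx/dtau, dy/dtau) = (0.235939, 0.222821); Gamma_xxx = 0.000000, Gamma_xxy = 0.572426, Gamma_xyy = 2.032378, Gamma_yxx = 0.000000, Gamma_yxy = 1.185986, Gamma_yyy = 4.210799; k2 = (0.235939, 0.222821, -0.161093, -0.333761)
  k3: at (x, y) = (1.018150, 0.517604), (dx/dtau, dy/dtau) = (0.236321, 0.223266); Gamma_xxx = 0.000000, Gamma_xxy = 0.572676, Gamma_xyy = 2.033833, Gamma_yxx = 0.000000, Gamma_yxy = 1.185186, Gamma_yyy = 4.209136; k3 = (0.236321, 0.223266, -0.161814, -0.334883)
  k4: at (x, y) = (1.024068, 0.523197), (dx/dtau, dy/dtau) = (0.232258, 0.214866); Gamma_xxx = 0.000000, Gamma_xxy = 0.561867, Gamma_xyy = 1.987433, Gamma_yxx = 0.000000, Gamma_yxy = 1.204039, Gamma_yyy = 4.258923; k4 = (0.232258, 0.214866, -0.147834, -0.316797)
  Y <- Y + (h/6)(k1 + 2k2 + 2k3 + k4): x = 1.0241, y = 0.5232, dx/dtau = 0.2323, dy/dtau = 0.2149
step 3:
  k1: at (x, y) = (1.024061, 0.523189), (dx/dtau, dy/dtau) = (0.232265, 0.214896); Gamma_xxx = 0.000000, Gamma_xxy = 0.561880, Gamma_xyy = 1.987494, Gamma_yxx = 0.000000, Gamma_yxy = 1.204015, Gamma_yyy = 4.258871; k1 = (0.232265, 0.214896, -0.147873, -0.316868)
  k2: at (x, y) = (1.029868, 0.528562), (dx/dtau, dy/dtau) = (0.228568, 0.206975); Gamma_xxx = 0.000000, Gamma_xxy = 0.550991, Gamma_xyy = 1.941808, Gamma_yxx = 0.000000, Gamma_yxy = 1.218191, Gamma_yyy = 4.293162; k2 = (0.228568, 0.206975, -0.135316, -0.299172)
  k3: at (x, y) = (1.029775, 0.528364), (dx/dtau, dy/dtau) = (0.228882, 0.207417); Gamma_xxx = 0.000000, Gamma_xxy = 0.551233, Gamma_xyy = 1.943153, Gamma_yxx = 0.000000, Gamma_yxy = 1.217719, Gamma_yyy = 4.292586; k3 = (0.228882, 0.207417, -0.135936, -0.300295)
  k4: at (x, y) = (1.035505, 0.533560), (dx/dtau, dy/dtau) = (0.225468, 0.199882); Gamma_xxx = 0.000000, Gamma_xxy = 0.540365, Gamma_xyy = 1.898371, Gamma_yxx = 0.000000, Gamma_yxy = 1.228195, Gamma_yyy = 4.314804; k4 = (0.225468, 0.199882, -0.124550, -0.283090)
  Y <- Y + (h/6)(k1 + 2k2 + 2k3 + k4): x = 1.0355, y = 0.5336, dx/dtau = 0.2255, dy/dtau = 0.1999
step 4:
  k1: at (x, y) = (1.035500, 0.533552), (dx/dtau, dy/dtau) = (0.225474, 0.199906); Gamma_xxx = 0.000000, Gamma_xxy = 0.540378, Gamma_xyy = 1.898429, Gamma_yxx = 0.000000, Gamma_yxy = 1.228181, Gamma_yyy = 4.314789; k1 = (0.225474, 0.199906, -0.124579, -0.283145)
  k2: at (x, y) = (1.041136, 0.538550), (dx/dtau, dy/dtau) = (0.222359, 0.192827); Gamma_xxx = 0.000000, Gamma_xxy = 0.529680, Gamma_xyy = 1.855077, Gamma_yxx = 0.000000, Gamma_yxy = 1.235442, Gamma_yyy = 4.326841; k2 = (0.222359, 0.192827, -0.114398, -0.266825)
  k3: at (x, y) = (1.041059, 0.538373), (dx/dtau, dy/dtau) = (0.222614, 0.193235); Gamma_xxx = 0.000000, Gamma_xxy = 0.529899, Gamma_xyy = 1.856266, Gamma_yxx = 0.000000, Gamma_yxy = 1.235185, Gamma_yyy = 4.326921; k3 = (0.222614, 0.193235, -0.114902, -0.267833)
  k4: at (x, y) = (1.046630, 0.543214), (dx/dtau, dy/dtau) = (0.219729, 0.186514); Gamma_xxx = 0.000000, Gamma_xxy = 0.519397, Gamma_xyy = 1.814279, Gamma_yxx = 0.000000, Gamma_yxy = 1.239903, Gamma_yyy = 4.331039; k4 = (0.219729, 0.186514, -0.105686, -0.252294)
  Y <- Y + (h/6)(k1 + 2k2 + 2k3 + k4): x = 1.0466, y = 0.5432, dx/dtau = 0.2197, dy/dtau = 0.1865


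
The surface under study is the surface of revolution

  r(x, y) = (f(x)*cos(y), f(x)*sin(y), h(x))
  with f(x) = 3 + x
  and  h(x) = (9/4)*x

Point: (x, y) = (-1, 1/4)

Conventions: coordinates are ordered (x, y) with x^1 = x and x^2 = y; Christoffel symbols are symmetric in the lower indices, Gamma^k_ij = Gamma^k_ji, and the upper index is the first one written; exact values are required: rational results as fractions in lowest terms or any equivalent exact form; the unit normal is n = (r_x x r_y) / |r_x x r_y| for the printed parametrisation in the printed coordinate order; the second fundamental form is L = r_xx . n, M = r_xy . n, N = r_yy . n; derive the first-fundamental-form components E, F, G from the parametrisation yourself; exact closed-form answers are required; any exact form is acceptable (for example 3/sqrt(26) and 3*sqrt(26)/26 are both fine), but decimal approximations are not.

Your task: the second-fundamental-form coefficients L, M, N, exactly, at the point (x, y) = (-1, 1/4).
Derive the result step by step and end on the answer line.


f = 2, f' = 1, f'' = 0, h' = 9/4, h'' = 0
E = 97/16, F = 0, G = 4; answer radicand W^2 = 97/16
unnormalised second-form numerators: l = 0, m = 0, n = 9/2; L = l/sqrt(97/16), and similarly M = m/sqrt(W^2), N = n/sqrt(W^2)

Answer: L = 0, M = 0, N = 18*sqrt(97)/97


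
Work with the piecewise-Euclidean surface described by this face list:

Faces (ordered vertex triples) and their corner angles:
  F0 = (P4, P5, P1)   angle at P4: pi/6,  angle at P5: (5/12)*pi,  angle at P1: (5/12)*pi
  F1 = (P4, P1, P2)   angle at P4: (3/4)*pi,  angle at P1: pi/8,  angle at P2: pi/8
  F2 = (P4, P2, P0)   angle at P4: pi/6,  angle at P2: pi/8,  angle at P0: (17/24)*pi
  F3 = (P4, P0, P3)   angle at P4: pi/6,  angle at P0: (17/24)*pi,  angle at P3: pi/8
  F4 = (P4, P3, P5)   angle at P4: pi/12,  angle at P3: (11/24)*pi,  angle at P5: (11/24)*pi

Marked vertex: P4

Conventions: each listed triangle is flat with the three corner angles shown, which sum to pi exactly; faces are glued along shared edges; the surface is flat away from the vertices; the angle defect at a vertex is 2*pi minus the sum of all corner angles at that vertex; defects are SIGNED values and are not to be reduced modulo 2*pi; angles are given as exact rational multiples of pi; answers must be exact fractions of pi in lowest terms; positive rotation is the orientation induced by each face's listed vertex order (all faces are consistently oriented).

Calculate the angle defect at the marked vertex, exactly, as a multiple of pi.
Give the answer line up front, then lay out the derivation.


Answer: defect(P4) = (2/3)*pi

Sum of corner angles at P4: (4/3)*pi
defect = 2*pi - (4/3)*pi


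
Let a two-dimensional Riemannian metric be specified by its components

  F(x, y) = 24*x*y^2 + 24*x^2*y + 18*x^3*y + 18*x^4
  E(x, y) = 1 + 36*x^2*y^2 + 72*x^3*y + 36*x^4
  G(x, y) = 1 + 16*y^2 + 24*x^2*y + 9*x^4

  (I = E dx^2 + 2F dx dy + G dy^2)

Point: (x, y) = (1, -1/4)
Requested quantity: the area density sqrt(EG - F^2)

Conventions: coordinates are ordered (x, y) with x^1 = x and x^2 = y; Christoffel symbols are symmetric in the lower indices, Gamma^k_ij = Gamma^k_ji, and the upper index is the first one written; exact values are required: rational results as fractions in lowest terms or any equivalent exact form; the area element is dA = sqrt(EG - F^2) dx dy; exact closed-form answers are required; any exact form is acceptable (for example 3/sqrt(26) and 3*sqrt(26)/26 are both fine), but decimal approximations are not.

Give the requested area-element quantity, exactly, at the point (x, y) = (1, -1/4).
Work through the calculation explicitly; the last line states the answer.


E = 85/4, F = 9, G = 5; EG - F^2 = 101/4

Answer: sqrt(EG - F^2) = sqrt(101)/2


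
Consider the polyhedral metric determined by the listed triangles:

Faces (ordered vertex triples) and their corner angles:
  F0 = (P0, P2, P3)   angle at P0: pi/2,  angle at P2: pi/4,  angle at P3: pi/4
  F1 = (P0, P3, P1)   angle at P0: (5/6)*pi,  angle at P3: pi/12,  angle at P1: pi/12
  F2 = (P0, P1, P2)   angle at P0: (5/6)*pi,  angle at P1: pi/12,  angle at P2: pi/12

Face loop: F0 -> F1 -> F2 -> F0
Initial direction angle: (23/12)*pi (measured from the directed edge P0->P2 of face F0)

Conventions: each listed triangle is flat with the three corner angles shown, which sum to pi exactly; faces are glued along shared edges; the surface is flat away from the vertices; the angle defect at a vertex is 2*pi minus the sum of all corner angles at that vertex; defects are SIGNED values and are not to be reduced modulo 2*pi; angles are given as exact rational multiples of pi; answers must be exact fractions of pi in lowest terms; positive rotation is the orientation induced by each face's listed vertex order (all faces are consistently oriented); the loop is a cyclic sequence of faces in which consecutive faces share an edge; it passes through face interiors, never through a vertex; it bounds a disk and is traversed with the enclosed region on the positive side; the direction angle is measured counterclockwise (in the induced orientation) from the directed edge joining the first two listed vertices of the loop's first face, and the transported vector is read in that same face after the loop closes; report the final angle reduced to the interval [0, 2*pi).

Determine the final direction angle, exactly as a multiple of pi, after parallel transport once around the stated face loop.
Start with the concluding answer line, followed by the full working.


Answer: final direction angle = (7/4)*pi

enclosed vertex P0: corner angles sum to (13/6)*pi, defect = 2*pi - (13/6)*pi = -pi/6
by Gauss-Bonnet the loop rotates the vector by the enclosed defect sum (positive orientation, mod 2*pi)
final angle = (23/12)*pi - pi/6 = (7/4)*pi (mod 2*pi)


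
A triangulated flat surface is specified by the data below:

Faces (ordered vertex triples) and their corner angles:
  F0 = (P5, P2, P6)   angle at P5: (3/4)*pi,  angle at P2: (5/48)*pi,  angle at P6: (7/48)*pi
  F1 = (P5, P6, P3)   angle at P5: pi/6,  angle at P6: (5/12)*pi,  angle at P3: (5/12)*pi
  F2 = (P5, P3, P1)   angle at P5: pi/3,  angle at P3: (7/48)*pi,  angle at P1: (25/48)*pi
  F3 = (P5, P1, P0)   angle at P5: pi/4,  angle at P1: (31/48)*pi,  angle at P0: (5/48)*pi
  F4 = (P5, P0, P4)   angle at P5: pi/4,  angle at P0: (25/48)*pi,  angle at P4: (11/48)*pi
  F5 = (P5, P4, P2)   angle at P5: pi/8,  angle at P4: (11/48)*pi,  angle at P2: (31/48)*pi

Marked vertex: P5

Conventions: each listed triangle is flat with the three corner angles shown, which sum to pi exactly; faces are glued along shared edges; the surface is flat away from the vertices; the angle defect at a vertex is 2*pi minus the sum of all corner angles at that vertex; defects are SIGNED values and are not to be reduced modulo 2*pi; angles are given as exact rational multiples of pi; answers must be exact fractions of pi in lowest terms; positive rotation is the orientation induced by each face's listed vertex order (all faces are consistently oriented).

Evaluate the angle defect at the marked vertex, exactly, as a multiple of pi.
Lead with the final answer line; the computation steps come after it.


Answer: defect(P5) = pi/8

Sum of corner angles at P5: (15/8)*pi
defect = 2*pi - (15/8)*pi


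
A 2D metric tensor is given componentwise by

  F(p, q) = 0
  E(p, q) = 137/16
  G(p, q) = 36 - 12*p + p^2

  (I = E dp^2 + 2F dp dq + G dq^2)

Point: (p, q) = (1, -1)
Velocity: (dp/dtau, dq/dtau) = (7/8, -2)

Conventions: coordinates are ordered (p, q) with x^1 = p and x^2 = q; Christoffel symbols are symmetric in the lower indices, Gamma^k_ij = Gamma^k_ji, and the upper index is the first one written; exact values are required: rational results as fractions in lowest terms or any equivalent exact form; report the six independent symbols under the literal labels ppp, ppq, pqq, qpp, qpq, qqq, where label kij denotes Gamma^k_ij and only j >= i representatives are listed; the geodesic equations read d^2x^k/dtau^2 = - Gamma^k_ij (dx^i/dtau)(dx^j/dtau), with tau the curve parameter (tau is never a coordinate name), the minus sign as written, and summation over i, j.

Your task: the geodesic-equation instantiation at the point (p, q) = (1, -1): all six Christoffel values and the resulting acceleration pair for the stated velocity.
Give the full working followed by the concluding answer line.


E = 137/16, F = 0, G = 25 at the point
E_p = 0, E_q = 0, F_p = 0, F_q = 0, G_p = -10, G_q = 0
EG - F^2 = 3425/16;  g^inv = (16/3425) * [[25, 0], [0, 137/16]]
first-kind symbols [ij,l] = (1/2)(d_i g_jl + d_j g_il - d_l g_ij): [pp,p] = E_p/2 = 0, [pp,q] = F_p - E_q/2 = 0, [pq,p] = E_q/2 = 0, [pq,q] = G_p/2 = -5, [qq,p] = F_q - G_p/2 = 5, [qq,q] = G_q/2 = 0
Gamma^p_ij = (G*[ij,p] - F*[ij,q])/(EG - F^2), Gamma^q_ij = (E*[ij,q] - F*[ij,p])/(EG - F^2)
Gamma_ppp = 0, Gamma_ppq = 0, Gamma_pqq = 80/137, Gamma_qpp = 0, Gamma_qpq = -1/5, Gamma_qqq = 0
d^2p/dtau^2 = -(Gamma_ppp*(7/8)^2 + 2*Gamma_ppq*(7/8)*(-2) + Gamma_pqq*(-2)^2) = -320/137
d^2q/dtau^2 = -(Gamma_qpp*(7/8)^2 + 2*Gamma_qpq*(7/8)*(-2) + Gamma_qqq*(-2)^2) = -7/10

Answer: Gamma_ppp = 0, Gamma_ppq = 0, Gamma_pqq = 80/137, Gamma_qpp = 0, Gamma_qpq = -1/5, Gamma_qqq = 0; accelerations (d^2p/dtau^2, d^2q/dtau^2) = (-320/137, -7/10)
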